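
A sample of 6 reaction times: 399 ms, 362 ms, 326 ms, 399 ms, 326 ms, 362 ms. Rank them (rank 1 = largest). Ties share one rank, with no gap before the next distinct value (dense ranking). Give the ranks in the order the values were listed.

Sorted (descending): 399, 399, 362, 362, 326, 326
The 2 values of 399 share dense rank 1.
The 2 values of 362 share dense rank 2.
The 2 values of 326 share dense rank 3.

1, 2, 3, 1, 3, 2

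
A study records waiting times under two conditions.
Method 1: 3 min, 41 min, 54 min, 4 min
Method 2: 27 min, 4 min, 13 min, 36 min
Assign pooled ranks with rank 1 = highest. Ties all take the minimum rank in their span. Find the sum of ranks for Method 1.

17

Sorted (descending): 54, 41, 36, 27, 13, 4, 4, 3
The 2 values of 4 occupy positions 6–7 → each gets rank 6.
Method 1 values → pooled ranks: 3→8, 41→2, 54→1, 4→6
Rank sum = 8 + 2 + 1 + 6 = 17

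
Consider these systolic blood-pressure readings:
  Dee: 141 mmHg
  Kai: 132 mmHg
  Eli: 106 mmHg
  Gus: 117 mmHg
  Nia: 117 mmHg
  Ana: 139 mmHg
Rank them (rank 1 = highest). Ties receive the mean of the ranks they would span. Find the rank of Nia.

4.5

Sorted (descending): 141, 139, 132, 117, 117, 106
The 2 values of 117 occupy positions 4–5 → average rank (4+5)/2 = 4.5.
Nia has value 117 mmHg → rank 4.5.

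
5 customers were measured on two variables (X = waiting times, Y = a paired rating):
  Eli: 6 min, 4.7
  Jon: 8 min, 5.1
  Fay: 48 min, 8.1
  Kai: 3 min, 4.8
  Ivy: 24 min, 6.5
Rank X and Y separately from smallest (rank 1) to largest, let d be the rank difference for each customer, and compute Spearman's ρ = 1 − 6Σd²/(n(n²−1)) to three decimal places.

Ranks of variable 1: 2, 3, 5, 1, 4
Ranks of variable 2: 1, 3, 5, 2, 4
d = r₁ − r₂: 1, 0, 0, -1, 0
d²: 1, 0, 0, 1, 0; Σd² = 2
ρ = 1 − 6·2/(5·24) = 1 − 12/120 = 0.900

0.900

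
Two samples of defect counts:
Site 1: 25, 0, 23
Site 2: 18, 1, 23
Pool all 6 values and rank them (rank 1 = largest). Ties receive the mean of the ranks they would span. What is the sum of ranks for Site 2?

Sorted (descending): 25, 23, 23, 18, 1, 0
The 2 values of 23 occupy positions 2–3 → average rank (2+3)/2 = 2.5.
Site 2 values → pooled ranks: 18→4, 1→5, 23→2.5
Rank sum = 4 + 5 + 2.5 = 11.5

11.5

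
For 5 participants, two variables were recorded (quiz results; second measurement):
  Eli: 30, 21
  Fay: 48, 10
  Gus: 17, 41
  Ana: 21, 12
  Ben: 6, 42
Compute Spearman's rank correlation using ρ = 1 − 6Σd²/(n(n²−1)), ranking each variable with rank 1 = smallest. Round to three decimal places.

Ranks of variable 1: 4, 5, 2, 3, 1
Ranks of variable 2: 3, 1, 4, 2, 5
d = r₁ − r₂: 1, 4, -2, 1, -4
d²: 1, 16, 4, 1, 16; Σd² = 38
ρ = 1 − 6·38/(5·24) = 1 − 228/120 = -0.900

-0.900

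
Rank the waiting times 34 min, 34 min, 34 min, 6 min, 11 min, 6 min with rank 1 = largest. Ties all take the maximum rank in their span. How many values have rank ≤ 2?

Sorted (descending): 34, 34, 34, 11, 6, 6
The 3 values of 34 occupy positions 1–3 → each gets rank 3.
The 2 values of 6 occupy positions 5–6 → each gets rank 6.
Ranks ≤ 2: {} → 0 values.

0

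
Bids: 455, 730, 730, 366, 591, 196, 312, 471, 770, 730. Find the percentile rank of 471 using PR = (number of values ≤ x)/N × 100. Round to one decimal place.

N = 10.
Strictly below 471: 4. Equal to 471: 1.
PR = 5/10 × 100 = 50.0

50.0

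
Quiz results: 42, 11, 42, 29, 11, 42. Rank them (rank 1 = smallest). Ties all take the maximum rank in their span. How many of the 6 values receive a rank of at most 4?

3

Sorted (ascending): 11, 11, 29, 42, 42, 42
The 2 values of 11 occupy positions 1–2 → each gets rank 2.
The 3 values of 42 occupy positions 4–6 → each gets rank 6.
Ranks ≤ 4: {2, 2, 3} → 3 values.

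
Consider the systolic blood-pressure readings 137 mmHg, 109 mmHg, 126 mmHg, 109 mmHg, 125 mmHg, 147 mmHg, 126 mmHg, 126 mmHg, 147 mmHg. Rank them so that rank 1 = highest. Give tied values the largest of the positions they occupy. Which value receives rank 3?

Sorted (descending): 147, 147, 137, 126, 126, 126, 125, 109, 109
The 2 values of 147 occupy positions 1–2 → each gets rank 2.
The 3 values of 126 occupy positions 4–6 → each gets rank 6.
The 2 values of 109 occupy positions 8–9 → each gets rank 9.
Rank 3 → value 137.

137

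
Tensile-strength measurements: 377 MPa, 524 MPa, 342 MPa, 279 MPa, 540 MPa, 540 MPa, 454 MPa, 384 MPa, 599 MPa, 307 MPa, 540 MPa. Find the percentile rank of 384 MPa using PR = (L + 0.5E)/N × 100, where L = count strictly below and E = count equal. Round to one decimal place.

N = 11.
Strictly below 384: 4. Equal to 384: 1.
PR = (4 + 0.5·1)/11 × 100 = 40.9

40.9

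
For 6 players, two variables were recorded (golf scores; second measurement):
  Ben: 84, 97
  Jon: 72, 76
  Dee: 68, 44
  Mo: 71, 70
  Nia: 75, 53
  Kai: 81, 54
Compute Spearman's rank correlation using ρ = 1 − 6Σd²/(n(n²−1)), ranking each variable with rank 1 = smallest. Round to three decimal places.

0.543

Ranks of variable 1: 6, 3, 1, 2, 4, 5
Ranks of variable 2: 6, 5, 1, 4, 2, 3
d = r₁ − r₂: 0, -2, 0, -2, 2, 2
d²: 0, 4, 0, 4, 4, 4; Σd² = 16
ρ = 1 − 6·16/(6·35) = 1 − 96/210 = 0.543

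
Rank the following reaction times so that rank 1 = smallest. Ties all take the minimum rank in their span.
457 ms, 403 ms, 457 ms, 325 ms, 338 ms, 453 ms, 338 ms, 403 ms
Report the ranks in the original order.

Sorted (ascending): 325, 338, 338, 403, 403, 453, 457, 457
The 2 values of 338 occupy positions 2–3 → each gets rank 2.
The 2 values of 403 occupy positions 4–5 → each gets rank 4.
The 2 values of 457 occupy positions 7–8 → each gets rank 7.

7, 4, 7, 1, 2, 6, 2, 4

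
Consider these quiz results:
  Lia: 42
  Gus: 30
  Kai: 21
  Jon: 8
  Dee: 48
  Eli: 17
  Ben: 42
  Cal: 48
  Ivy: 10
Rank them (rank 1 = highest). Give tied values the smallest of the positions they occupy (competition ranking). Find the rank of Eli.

Sorted (descending): 48, 48, 42, 42, 30, 21, 17, 10, 8
The 2 values of 48 occupy positions 1–2 → each gets rank 1.
The 2 values of 42 occupy positions 3–4 → each gets rank 3.
Eli has value 17 → rank 7.

7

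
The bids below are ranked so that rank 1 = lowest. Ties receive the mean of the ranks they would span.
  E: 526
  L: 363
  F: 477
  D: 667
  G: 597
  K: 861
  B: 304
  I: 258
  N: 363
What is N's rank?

Sorted (ascending): 258, 304, 363, 363, 477, 526, 597, 667, 861
The 2 values of 363 occupy positions 3–4 → average rank (3+4)/2 = 3.5.
N has value 363 → rank 3.5.

3.5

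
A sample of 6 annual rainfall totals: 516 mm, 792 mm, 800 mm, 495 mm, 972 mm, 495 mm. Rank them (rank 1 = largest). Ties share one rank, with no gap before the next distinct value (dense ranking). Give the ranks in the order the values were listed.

4, 3, 2, 5, 1, 5

Sorted (descending): 972, 800, 792, 516, 495, 495
The 2 values of 495 share dense rank 5.
Remaining distinct values take the next consecutive integers.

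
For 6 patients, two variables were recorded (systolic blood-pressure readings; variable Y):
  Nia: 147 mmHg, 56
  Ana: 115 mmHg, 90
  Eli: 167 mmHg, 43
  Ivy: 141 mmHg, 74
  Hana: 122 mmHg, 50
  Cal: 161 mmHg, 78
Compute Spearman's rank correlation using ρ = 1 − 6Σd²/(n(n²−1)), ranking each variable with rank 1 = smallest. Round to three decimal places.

Ranks of variable 1: 4, 1, 6, 3, 2, 5
Ranks of variable 2: 3, 6, 1, 4, 2, 5
d = r₁ − r₂: 1, -5, 5, -1, 0, 0
d²: 1, 25, 25, 1, 0, 0; Σd² = 52
ρ = 1 − 6·52/(6·35) = 1 − 312/210 = -0.486

-0.486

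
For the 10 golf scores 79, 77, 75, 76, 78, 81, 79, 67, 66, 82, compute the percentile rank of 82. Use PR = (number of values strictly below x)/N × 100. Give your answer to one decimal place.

N = 10.
Strictly below 82: 9. Equal to 82: 1.
PR = 9/10 × 100 = 90.0

90.0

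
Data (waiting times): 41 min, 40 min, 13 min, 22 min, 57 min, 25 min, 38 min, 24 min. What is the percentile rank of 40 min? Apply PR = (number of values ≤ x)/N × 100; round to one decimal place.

75.0

N = 8.
Strictly below 40: 5. Equal to 40: 1.
PR = 6/8 × 100 = 75.0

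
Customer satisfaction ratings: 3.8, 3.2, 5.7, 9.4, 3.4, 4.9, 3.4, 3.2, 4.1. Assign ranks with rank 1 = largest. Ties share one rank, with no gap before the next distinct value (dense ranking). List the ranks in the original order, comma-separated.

Sorted (descending): 9.4, 5.7, 4.9, 4.1, 3.8, 3.4, 3.4, 3.2, 3.2
The 2 values of 3.4 share dense rank 6.
The 2 values of 3.2 share dense rank 7.
Remaining distinct values take the next consecutive integers.

5, 7, 2, 1, 6, 3, 6, 7, 4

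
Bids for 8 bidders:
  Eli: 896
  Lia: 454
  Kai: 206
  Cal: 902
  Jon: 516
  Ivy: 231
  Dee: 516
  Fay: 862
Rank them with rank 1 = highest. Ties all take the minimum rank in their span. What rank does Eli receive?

Sorted (descending): 902, 896, 862, 516, 516, 454, 231, 206
The 2 values of 516 occupy positions 4–5 → each gets rank 4.
Eli has value 896 → rank 2.

2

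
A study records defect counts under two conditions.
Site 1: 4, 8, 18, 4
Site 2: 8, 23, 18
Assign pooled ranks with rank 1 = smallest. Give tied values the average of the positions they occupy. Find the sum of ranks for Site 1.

Sorted (ascending): 4, 4, 8, 8, 18, 18, 23
The 2 values of 4 occupy positions 1–2 → average rank (1+2)/2 = 1.5.
The 2 values of 8 occupy positions 3–4 → average rank (3+4)/2 = 3.5.
The 2 values of 18 occupy positions 5–6 → average rank (5+6)/2 = 5.5.
Site 1 values → pooled ranks: 4→1.5, 8→3.5, 18→5.5, 4→1.5
Rank sum = 1.5 + 3.5 + 5.5 + 1.5 = 12

12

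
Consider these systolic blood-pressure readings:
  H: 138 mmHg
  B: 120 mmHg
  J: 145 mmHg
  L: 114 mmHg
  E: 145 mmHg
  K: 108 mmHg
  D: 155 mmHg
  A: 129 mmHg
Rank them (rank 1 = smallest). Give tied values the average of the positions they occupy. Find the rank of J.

6.5

Sorted (ascending): 108, 114, 120, 129, 138, 145, 145, 155
The 2 values of 145 occupy positions 6–7 → average rank (6+7)/2 = 6.5.
J has value 145 mmHg → rank 6.5.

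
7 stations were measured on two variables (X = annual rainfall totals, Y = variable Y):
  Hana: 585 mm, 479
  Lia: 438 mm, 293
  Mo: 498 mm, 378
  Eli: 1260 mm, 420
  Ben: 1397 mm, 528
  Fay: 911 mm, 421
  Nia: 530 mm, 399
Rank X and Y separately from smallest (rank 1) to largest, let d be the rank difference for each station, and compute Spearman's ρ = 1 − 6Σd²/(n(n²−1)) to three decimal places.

0.857

Ranks of variable 1: 4, 1, 2, 6, 7, 5, 3
Ranks of variable 2: 6, 1, 2, 4, 7, 5, 3
d = r₁ − r₂: -2, 0, 0, 2, 0, 0, 0
d²: 4, 0, 0, 4, 0, 0, 0; Σd² = 8
ρ = 1 − 6·8/(7·48) = 1 − 48/336 = 0.857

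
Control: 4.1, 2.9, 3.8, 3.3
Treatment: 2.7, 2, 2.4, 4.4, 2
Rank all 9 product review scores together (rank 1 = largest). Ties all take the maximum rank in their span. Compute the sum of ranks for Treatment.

32

Sorted (descending): 4.4, 4.1, 3.8, 3.3, 2.9, 2.7, 2.4, 2, 2
The 2 values of 2 occupy positions 8–9 → each gets rank 9.
Treatment values → pooled ranks: 2.7→6, 2→9, 2.4→7, 4.4→1, 2→9
Rank sum = 6 + 9 + 7 + 1 + 9 = 32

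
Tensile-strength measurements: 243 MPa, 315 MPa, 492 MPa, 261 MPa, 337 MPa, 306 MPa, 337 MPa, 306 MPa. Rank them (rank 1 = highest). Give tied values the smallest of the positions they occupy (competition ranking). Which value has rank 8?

243

Sorted (descending): 492, 337, 337, 315, 306, 306, 261, 243
The 2 values of 337 occupy positions 2–3 → each gets rank 2.
The 2 values of 306 occupy positions 5–6 → each gets rank 5.
Rank 8 → value 243.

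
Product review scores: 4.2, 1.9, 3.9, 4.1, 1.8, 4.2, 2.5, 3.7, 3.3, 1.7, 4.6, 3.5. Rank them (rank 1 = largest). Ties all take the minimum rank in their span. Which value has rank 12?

1.7

Sorted (descending): 4.6, 4.2, 4.2, 4.1, 3.9, 3.7, 3.5, 3.3, 2.5, 1.9, 1.8, 1.7
The 2 values of 4.2 occupy positions 2–3 → each gets rank 2.
Rank 12 → value 1.7.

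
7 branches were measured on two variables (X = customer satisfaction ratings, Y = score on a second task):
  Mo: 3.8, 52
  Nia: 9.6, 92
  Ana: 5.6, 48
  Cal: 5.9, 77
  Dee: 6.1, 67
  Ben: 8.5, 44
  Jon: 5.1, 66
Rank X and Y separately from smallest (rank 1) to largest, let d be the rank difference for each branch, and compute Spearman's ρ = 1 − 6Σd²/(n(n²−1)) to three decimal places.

Ranks of variable 1: 1, 7, 3, 4, 5, 6, 2
Ranks of variable 2: 3, 7, 2, 6, 5, 1, 4
d = r₁ − r₂: -2, 0, 1, -2, 0, 5, -2
d²: 4, 0, 1, 4, 0, 25, 4; Σd² = 38
ρ = 1 − 6·38/(7·48) = 1 − 228/336 = 0.321

0.321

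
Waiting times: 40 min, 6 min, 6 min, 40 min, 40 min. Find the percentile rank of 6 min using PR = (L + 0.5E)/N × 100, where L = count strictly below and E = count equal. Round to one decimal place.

20.0

N = 5.
Strictly below 6: 0. Equal to 6: 2.
PR = (0 + 0.5·2)/5 × 100 = 20.0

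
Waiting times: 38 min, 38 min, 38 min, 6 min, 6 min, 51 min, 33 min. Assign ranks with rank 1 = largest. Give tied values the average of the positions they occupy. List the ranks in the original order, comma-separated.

Sorted (descending): 51, 38, 38, 38, 33, 6, 6
The 3 values of 38 occupy positions 2–4 → average rank 3.
The 2 values of 6 occupy positions 6–7 → average rank (6+7)/2 = 6.5.

3, 3, 3, 6.5, 6.5, 1, 5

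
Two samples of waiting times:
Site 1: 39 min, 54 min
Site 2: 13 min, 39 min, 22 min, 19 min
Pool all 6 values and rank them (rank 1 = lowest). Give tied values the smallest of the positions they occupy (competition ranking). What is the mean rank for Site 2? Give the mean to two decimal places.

2.50

Sorted (ascending): 13, 19, 22, 39, 39, 54
The 2 values of 39 occupy positions 4–5 → each gets rank 4.
Site 2 values → pooled ranks: 13→1, 39→4, 22→3, 19→2
Mean rank = (1 + 4 + 3 + 2) / 4 = 2.50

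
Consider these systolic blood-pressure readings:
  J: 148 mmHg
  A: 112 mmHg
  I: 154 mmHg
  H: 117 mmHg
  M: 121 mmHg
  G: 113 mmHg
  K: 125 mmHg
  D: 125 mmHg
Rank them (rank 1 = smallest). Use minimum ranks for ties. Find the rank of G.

2

Sorted (ascending): 112, 113, 117, 121, 125, 125, 148, 154
The 2 values of 125 occupy positions 5–6 → each gets rank 5.
G has value 113 mmHg → rank 2.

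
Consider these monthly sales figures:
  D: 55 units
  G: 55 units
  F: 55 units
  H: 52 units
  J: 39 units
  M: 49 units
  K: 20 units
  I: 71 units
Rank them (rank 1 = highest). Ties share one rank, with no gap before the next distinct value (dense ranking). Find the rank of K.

Sorted (descending): 71, 55, 55, 55, 52, 49, 39, 20
The 3 values of 55 share dense rank 2.
Remaining distinct values take the next consecutive integers.
K has value 20 units → rank 6.

6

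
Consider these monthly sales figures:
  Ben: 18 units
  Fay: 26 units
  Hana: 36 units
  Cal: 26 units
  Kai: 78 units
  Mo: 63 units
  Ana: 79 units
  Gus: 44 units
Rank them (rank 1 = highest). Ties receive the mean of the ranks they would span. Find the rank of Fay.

Sorted (descending): 79, 78, 63, 44, 36, 26, 26, 18
The 2 values of 26 occupy positions 6–7 → average rank (6+7)/2 = 6.5.
Fay has value 26 units → rank 6.5.

6.5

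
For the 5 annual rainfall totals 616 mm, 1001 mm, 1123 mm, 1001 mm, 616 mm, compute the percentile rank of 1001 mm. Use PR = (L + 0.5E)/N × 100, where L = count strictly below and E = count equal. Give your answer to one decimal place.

N = 5.
Strictly below 1001: 2. Equal to 1001: 2.
PR = (2 + 0.5·2)/5 × 100 = 60.0

60.0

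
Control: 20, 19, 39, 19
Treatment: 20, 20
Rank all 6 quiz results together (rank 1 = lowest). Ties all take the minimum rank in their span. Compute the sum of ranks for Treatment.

Sorted (ascending): 19, 19, 20, 20, 20, 39
The 2 values of 19 occupy positions 1–2 → each gets rank 1.
The 3 values of 20 occupy positions 3–5 → each gets rank 3.
Treatment values → pooled ranks: 20→3, 20→3
Rank sum = 3 + 3 = 6

6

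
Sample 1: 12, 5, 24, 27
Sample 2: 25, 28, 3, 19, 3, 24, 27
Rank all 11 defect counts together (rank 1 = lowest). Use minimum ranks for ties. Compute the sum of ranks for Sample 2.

Sorted (ascending): 3, 3, 5, 12, 19, 24, 24, 25, 27, 27, 28
The 2 values of 3 occupy positions 1–2 → each gets rank 1.
The 2 values of 24 occupy positions 6–7 → each gets rank 6.
The 2 values of 27 occupy positions 9–10 → each gets rank 9.
Sample 2 values → pooled ranks: 25→8, 28→11, 3→1, 19→5, 3→1, 24→6, 27→9
Rank sum = 8 + 11 + 1 + 5 + 1 + 6 + 9 = 41

41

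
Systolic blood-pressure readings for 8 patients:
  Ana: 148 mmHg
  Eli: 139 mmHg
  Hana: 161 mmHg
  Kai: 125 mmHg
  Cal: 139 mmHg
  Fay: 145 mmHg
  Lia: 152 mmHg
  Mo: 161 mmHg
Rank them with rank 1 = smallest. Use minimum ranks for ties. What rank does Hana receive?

7

Sorted (ascending): 125, 139, 139, 145, 148, 152, 161, 161
The 2 values of 139 occupy positions 2–3 → each gets rank 2.
The 2 values of 161 occupy positions 7–8 → each gets rank 7.
Hana has value 161 mmHg → rank 7.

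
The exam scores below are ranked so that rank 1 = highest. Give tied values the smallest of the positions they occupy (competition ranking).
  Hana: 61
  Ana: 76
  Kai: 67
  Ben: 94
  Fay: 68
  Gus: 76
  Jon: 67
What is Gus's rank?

2

Sorted (descending): 94, 76, 76, 68, 67, 67, 61
The 2 values of 76 occupy positions 2–3 → each gets rank 2.
The 2 values of 67 occupy positions 5–6 → each gets rank 5.
Gus has value 76 → rank 2.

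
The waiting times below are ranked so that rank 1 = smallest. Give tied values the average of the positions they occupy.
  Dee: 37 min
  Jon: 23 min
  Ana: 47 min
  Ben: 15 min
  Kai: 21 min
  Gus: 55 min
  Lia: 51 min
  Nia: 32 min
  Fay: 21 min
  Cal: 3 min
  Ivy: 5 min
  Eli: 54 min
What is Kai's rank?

4.5

Sorted (ascending): 3, 5, 15, 21, 21, 23, 32, 37, 47, 51, 54, 55
The 2 values of 21 occupy positions 4–5 → average rank (4+5)/2 = 4.5.
Kai has value 21 min → rank 4.5.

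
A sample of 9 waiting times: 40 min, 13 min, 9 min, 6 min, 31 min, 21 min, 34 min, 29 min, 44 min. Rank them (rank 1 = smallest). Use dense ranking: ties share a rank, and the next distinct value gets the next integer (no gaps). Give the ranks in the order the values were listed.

8, 3, 2, 1, 6, 4, 7, 5, 9

Sorted (ascending): 6, 9, 13, 21, 29, 31, 34, 40, 44
No ties — each value takes its position as its rank.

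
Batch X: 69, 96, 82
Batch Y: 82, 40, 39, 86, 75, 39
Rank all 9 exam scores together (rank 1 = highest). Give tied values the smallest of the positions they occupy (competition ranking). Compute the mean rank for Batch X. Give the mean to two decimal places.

Sorted (descending): 96, 86, 82, 82, 75, 69, 40, 39, 39
The 2 values of 82 occupy positions 3–4 → each gets rank 3.
The 2 values of 39 occupy positions 8–9 → each gets rank 8.
Batch X values → pooled ranks: 69→6, 96→1, 82→3
Mean rank = (6 + 1 + 3) / 3 = 3.33

3.33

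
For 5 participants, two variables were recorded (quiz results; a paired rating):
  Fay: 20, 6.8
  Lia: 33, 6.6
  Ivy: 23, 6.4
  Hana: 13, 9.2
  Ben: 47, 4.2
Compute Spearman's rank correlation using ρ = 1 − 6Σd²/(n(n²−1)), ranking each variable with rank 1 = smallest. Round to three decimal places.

-0.900

Ranks of variable 1: 2, 4, 3, 1, 5
Ranks of variable 2: 4, 3, 2, 5, 1
d = r₁ − r₂: -2, 1, 1, -4, 4
d²: 4, 1, 1, 16, 16; Σd² = 38
ρ = 1 − 6·38/(5·24) = 1 − 228/120 = -0.900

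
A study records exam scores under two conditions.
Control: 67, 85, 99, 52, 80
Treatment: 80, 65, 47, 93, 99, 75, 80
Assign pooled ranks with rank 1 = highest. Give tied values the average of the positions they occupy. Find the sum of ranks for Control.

Sorted (descending): 99, 99, 93, 85, 80, 80, 80, 75, 67, 65, 52, 47
The 2 values of 99 occupy positions 1–2 → average rank (1+2)/2 = 1.5.
The 3 values of 80 occupy positions 5–7 → average rank 6.
Control values → pooled ranks: 67→9, 85→4, 99→1.5, 52→11, 80→6
Rank sum = 9 + 4 + 1.5 + 11 + 6 = 31.5

31.5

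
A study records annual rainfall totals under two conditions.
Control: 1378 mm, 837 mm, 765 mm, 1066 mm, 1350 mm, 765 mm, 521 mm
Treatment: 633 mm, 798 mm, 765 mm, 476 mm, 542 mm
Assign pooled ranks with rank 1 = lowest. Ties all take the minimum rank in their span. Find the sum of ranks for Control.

54

Sorted (ascending): 476, 521, 542, 633, 765, 765, 765, 798, 837, 1066, 1350, 1378
The 3 values of 765 occupy positions 5–7 → each gets rank 5.
Control values → pooled ranks: 1378→12, 837→9, 765→5, 1066→10, 1350→11, 765→5, 521→2
Rank sum = 12 + 9 + 5 + 10 + 11 + 5 + 2 = 54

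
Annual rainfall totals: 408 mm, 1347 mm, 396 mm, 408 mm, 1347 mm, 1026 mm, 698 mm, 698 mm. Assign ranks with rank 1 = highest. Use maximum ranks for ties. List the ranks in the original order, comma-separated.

Sorted (descending): 1347, 1347, 1026, 698, 698, 408, 408, 396
The 2 values of 1347 occupy positions 1–2 → each gets rank 2.
The 2 values of 698 occupy positions 4–5 → each gets rank 5.
The 2 values of 408 occupy positions 6–7 → each gets rank 7.

7, 2, 8, 7, 2, 3, 5, 5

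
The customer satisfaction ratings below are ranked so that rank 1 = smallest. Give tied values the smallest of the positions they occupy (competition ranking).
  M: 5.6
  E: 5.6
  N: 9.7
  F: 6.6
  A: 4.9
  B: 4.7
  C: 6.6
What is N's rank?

7

Sorted (ascending): 4.7, 4.9, 5.6, 5.6, 6.6, 6.6, 9.7
The 2 values of 5.6 occupy positions 3–4 → each gets rank 3.
The 2 values of 6.6 occupy positions 5–6 → each gets rank 5.
N has value 9.7 → rank 7.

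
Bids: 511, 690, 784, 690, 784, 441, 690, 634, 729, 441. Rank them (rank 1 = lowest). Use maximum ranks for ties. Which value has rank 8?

729

Sorted (ascending): 441, 441, 511, 634, 690, 690, 690, 729, 784, 784
The 2 values of 441 occupy positions 1–2 → each gets rank 2.
The 3 values of 690 occupy positions 5–7 → each gets rank 7.
The 2 values of 784 occupy positions 9–10 → each gets rank 10.
Rank 8 → value 729.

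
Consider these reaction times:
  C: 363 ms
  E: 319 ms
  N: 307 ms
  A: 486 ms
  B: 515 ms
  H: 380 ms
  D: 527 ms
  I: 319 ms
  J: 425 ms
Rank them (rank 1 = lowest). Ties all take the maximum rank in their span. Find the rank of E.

3

Sorted (ascending): 307, 319, 319, 363, 380, 425, 486, 515, 527
The 2 values of 319 occupy positions 2–3 → each gets rank 3.
E has value 319 ms → rank 3.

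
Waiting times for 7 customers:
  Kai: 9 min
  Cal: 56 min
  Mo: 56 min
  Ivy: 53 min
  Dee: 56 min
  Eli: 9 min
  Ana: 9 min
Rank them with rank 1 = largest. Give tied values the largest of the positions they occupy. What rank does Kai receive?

Sorted (descending): 56, 56, 56, 53, 9, 9, 9
The 3 values of 56 occupy positions 1–3 → each gets rank 3.
The 3 values of 9 occupy positions 5–7 → each gets rank 7.
Kai has value 9 min → rank 7.

7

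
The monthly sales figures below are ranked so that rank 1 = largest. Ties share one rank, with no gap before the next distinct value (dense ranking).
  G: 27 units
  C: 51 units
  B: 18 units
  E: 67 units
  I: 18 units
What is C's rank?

Sorted (descending): 67, 51, 27, 18, 18
The 2 values of 18 share dense rank 4.
Remaining distinct values take the next consecutive integers.
C has value 51 units → rank 2.

2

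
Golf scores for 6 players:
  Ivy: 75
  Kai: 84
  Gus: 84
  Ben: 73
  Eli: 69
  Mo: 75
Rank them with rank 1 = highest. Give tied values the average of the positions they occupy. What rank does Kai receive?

Sorted (descending): 84, 84, 75, 75, 73, 69
The 2 values of 84 occupy positions 1–2 → average rank (1+2)/2 = 1.5.
The 2 values of 75 occupy positions 3–4 → average rank (3+4)/2 = 3.5.
Kai has value 84 → rank 1.5.

1.5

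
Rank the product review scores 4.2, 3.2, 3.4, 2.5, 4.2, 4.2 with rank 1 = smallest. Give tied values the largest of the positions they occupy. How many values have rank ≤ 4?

Sorted (ascending): 2.5, 3.2, 3.4, 4.2, 4.2, 4.2
The 3 values of 4.2 occupy positions 4–6 → each gets rank 6.
Ranks ≤ 4: {1, 2, 3} → 3 values.

3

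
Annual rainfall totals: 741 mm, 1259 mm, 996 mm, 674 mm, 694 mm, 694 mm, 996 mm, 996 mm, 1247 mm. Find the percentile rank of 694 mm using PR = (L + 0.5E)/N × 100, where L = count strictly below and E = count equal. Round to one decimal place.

22.2

N = 9.
Strictly below 694: 1. Equal to 694: 2.
PR = (1 + 0.5·2)/9 × 100 = 22.2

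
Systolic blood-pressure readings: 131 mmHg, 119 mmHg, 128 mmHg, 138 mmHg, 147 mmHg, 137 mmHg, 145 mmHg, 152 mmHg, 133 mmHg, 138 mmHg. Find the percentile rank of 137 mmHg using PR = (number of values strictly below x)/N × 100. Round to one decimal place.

40.0

N = 10.
Strictly below 137: 4. Equal to 137: 1.
PR = 4/10 × 100 = 40.0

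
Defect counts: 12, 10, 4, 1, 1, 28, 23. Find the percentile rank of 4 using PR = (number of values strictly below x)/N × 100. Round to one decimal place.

28.6

N = 7.
Strictly below 4: 2. Equal to 4: 1.
PR = 2/7 × 100 = 28.6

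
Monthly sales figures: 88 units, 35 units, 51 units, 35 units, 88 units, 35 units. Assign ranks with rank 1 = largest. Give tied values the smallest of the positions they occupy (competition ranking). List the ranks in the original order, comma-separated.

1, 4, 3, 4, 1, 4

Sorted (descending): 88, 88, 51, 35, 35, 35
The 2 values of 88 occupy positions 1–2 → each gets rank 1.
The 3 values of 35 occupy positions 4–6 → each gets rank 4.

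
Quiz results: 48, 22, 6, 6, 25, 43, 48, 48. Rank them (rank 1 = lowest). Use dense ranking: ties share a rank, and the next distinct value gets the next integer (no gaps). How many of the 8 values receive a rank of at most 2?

Sorted (ascending): 6, 6, 22, 25, 43, 48, 48, 48
The 2 values of 6 share dense rank 1.
The 3 values of 48 share dense rank 5.
Remaining distinct values take the next consecutive integers.
Ranks ≤ 2: {1, 1, 2} → 3 values.

3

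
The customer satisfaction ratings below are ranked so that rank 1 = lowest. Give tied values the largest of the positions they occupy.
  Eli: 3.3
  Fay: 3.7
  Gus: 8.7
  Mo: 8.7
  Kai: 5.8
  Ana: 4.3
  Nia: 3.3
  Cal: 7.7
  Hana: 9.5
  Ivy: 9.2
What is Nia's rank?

Sorted (ascending): 3.3, 3.3, 3.7, 4.3, 5.8, 7.7, 8.7, 8.7, 9.2, 9.5
The 2 values of 3.3 occupy positions 1–2 → each gets rank 2.
The 2 values of 8.7 occupy positions 7–8 → each gets rank 8.
Nia has value 3.3 → rank 2.

2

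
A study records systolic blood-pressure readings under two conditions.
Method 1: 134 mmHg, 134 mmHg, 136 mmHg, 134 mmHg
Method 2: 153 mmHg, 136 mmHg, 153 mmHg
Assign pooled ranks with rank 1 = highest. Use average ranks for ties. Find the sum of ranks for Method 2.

Sorted (descending): 153, 153, 136, 136, 134, 134, 134
The 2 values of 153 occupy positions 1–2 → average rank (1+2)/2 = 1.5.
The 2 values of 136 occupy positions 3–4 → average rank (3+4)/2 = 3.5.
The 3 values of 134 occupy positions 5–7 → average rank 6.
Method 2 values → pooled ranks: 153→1.5, 136→3.5, 153→1.5
Rank sum = 1.5 + 3.5 + 1.5 = 6.5

6.5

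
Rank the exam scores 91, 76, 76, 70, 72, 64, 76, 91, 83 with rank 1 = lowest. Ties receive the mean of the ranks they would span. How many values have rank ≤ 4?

3

Sorted (ascending): 64, 70, 72, 76, 76, 76, 83, 91, 91
The 3 values of 76 occupy positions 4–6 → average rank 5.
The 2 values of 91 occupy positions 8–9 → average rank (8+9)/2 = 8.5.
Ranks ≤ 4: {1, 2, 3} → 3 values.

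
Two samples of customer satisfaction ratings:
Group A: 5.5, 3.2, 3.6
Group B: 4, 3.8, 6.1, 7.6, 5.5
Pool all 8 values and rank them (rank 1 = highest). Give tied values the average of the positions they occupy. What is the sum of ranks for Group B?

17.5

Sorted (descending): 7.6, 6.1, 5.5, 5.5, 4, 3.8, 3.6, 3.2
The 2 values of 5.5 occupy positions 3–4 → average rank (3+4)/2 = 3.5.
Group B values → pooled ranks: 4→5, 3.8→6, 6.1→2, 7.6→1, 5.5→3.5
Rank sum = 5 + 6 + 2 + 1 + 3.5 = 17.5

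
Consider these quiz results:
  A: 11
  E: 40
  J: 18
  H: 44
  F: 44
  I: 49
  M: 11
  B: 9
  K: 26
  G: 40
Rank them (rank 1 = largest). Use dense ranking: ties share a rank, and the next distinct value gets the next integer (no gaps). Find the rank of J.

Sorted (descending): 49, 44, 44, 40, 40, 26, 18, 11, 11, 9
The 2 values of 44 share dense rank 2.
The 2 values of 40 share dense rank 3.
The 2 values of 11 share dense rank 6.
Remaining distinct values take the next consecutive integers.
J has value 18 → rank 5.

5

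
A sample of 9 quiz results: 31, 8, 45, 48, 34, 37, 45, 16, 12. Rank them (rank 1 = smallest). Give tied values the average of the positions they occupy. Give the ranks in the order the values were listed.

Sorted (ascending): 8, 12, 16, 31, 34, 37, 45, 45, 48
The 2 values of 45 occupy positions 7–8 → average rank (7+8)/2 = 7.5.

4, 1, 7.5, 9, 5, 6, 7.5, 3, 2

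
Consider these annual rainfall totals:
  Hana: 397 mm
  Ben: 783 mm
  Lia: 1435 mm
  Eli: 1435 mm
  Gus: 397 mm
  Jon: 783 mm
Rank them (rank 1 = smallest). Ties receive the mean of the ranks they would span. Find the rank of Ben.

Sorted (ascending): 397, 397, 783, 783, 1435, 1435
The 2 values of 397 occupy positions 1–2 → average rank (1+2)/2 = 1.5.
The 2 values of 783 occupy positions 3–4 → average rank (3+4)/2 = 3.5.
The 2 values of 1435 occupy positions 5–6 → average rank (5+6)/2 = 5.5.
Ben has value 783 mm → rank 3.5.

3.5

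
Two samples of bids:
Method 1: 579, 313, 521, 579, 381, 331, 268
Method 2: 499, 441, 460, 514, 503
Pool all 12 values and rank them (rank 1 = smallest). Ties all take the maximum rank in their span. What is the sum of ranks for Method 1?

Sorted (ascending): 268, 313, 331, 381, 441, 460, 499, 503, 514, 521, 579, 579
The 2 values of 579 occupy positions 11–12 → each gets rank 12.
Method 1 values → pooled ranks: 579→12, 313→2, 521→10, 579→12, 381→4, 331→3, 268→1
Rank sum = 12 + 2 + 10 + 12 + 4 + 3 + 1 = 44

44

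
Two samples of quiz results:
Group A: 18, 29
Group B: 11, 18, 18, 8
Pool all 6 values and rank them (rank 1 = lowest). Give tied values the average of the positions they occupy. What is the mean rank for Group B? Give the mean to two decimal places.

2.75

Sorted (ascending): 8, 11, 18, 18, 18, 29
The 3 values of 18 occupy positions 3–5 → average rank 4.
Group B values → pooled ranks: 11→2, 18→4, 18→4, 8→1
Mean rank = (2 + 4 + 4 + 1) / 4 = 2.75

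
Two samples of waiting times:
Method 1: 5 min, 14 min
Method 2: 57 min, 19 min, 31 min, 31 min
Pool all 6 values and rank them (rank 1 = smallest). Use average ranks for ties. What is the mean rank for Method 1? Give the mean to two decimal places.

Sorted (ascending): 5, 14, 19, 31, 31, 57
The 2 values of 31 occupy positions 4–5 → average rank (4+5)/2 = 4.5.
Method 1 values → pooled ranks: 5→1, 14→2
Mean rank = (1 + 2) / 2 = 1.50

1.50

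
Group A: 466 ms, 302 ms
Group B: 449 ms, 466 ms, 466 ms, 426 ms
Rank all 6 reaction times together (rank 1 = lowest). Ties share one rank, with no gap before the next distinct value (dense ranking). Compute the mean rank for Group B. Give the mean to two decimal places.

Sorted (ascending): 302, 426, 449, 466, 466, 466
The 3 values of 466 share dense rank 4.
Remaining distinct values take the next consecutive integers.
Group B values → pooled ranks: 449→3, 466→4, 466→4, 426→2
Mean rank = (3 + 4 + 4 + 2) / 4 = 3.25

3.25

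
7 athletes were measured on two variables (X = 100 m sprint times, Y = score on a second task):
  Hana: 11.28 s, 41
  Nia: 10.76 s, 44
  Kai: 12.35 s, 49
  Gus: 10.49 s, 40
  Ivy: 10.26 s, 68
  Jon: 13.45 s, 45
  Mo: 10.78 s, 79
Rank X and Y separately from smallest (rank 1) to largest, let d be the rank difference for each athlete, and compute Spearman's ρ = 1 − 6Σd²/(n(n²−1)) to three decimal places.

0.036

Ranks of variable 1: 5, 3, 6, 2, 1, 7, 4
Ranks of variable 2: 2, 3, 5, 1, 6, 4, 7
d = r₁ − r₂: 3, 0, 1, 1, -5, 3, -3
d²: 9, 0, 1, 1, 25, 9, 9; Σd² = 54
ρ = 1 − 6·54/(7·48) = 1 − 324/336 = 0.036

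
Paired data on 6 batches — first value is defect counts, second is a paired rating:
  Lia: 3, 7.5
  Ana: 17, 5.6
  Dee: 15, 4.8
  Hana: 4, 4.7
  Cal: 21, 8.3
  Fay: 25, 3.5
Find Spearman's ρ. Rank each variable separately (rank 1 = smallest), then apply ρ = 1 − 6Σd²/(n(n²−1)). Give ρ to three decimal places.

Ranks of variable 1: 1, 4, 3, 2, 5, 6
Ranks of variable 2: 5, 4, 3, 2, 6, 1
d = r₁ − r₂: -4, 0, 0, 0, -1, 5
d²: 16, 0, 0, 0, 1, 25; Σd² = 42
ρ = 1 − 6·42/(6·35) = 1 − 252/210 = -0.200

-0.200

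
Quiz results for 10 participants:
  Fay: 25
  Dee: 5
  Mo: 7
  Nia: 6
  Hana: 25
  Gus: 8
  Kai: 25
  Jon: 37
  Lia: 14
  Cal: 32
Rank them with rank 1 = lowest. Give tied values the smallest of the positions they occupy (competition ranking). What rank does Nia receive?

Sorted (ascending): 5, 6, 7, 8, 14, 25, 25, 25, 32, 37
The 3 values of 25 occupy positions 6–8 → each gets rank 6.
Nia has value 6 → rank 2.

2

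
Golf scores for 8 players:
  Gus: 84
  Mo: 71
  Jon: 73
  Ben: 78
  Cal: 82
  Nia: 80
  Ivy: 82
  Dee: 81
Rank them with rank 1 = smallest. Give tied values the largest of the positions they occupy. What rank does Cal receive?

Sorted (ascending): 71, 73, 78, 80, 81, 82, 82, 84
The 2 values of 82 occupy positions 6–7 → each gets rank 7.
Cal has value 82 → rank 7.

7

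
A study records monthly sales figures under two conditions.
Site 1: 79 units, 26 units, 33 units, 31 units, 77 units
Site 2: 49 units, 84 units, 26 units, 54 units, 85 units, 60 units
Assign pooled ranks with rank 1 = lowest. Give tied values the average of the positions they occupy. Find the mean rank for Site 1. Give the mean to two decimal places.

5.10

Sorted (ascending): 26, 26, 31, 33, 49, 54, 60, 77, 79, 84, 85
The 2 values of 26 occupy positions 1–2 → average rank (1+2)/2 = 1.5.
Site 1 values → pooled ranks: 79→9, 26→1.5, 33→4, 31→3, 77→8
Mean rank = (9 + 1.5 + 4 + 3 + 8) / 5 = 5.10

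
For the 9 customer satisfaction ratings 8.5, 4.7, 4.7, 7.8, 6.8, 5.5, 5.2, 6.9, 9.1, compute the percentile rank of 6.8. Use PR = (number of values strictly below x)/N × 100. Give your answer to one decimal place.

N = 9.
Strictly below 6.8: 4. Equal to 6.8: 1.
PR = 4/9 × 100 = 44.4

44.4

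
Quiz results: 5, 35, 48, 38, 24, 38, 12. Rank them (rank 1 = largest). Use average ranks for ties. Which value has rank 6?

12

Sorted (descending): 48, 38, 38, 35, 24, 12, 5
The 2 values of 38 occupy positions 2–3 → average rank (2+3)/2 = 2.5.
Rank 6 → value 12.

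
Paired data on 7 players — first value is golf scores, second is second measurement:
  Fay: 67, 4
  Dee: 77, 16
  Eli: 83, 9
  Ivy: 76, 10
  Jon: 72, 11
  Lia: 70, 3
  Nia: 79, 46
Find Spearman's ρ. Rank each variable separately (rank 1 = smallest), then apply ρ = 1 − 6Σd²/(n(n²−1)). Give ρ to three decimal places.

Ranks of variable 1: 1, 5, 7, 4, 3, 2, 6
Ranks of variable 2: 2, 6, 3, 4, 5, 1, 7
d = r₁ − r₂: -1, -1, 4, 0, -2, 1, -1
d²: 1, 1, 16, 0, 4, 1, 1; Σd² = 24
ρ = 1 − 6·24/(7·48) = 1 − 144/336 = 0.571

0.571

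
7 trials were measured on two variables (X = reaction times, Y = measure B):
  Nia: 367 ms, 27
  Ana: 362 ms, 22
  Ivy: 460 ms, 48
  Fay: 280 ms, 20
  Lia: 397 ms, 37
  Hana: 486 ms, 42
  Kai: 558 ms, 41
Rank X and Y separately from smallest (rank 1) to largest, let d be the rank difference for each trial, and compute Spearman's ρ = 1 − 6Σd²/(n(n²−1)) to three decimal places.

0.857

Ranks of variable 1: 3, 2, 5, 1, 4, 6, 7
Ranks of variable 2: 3, 2, 7, 1, 4, 6, 5
d = r₁ − r₂: 0, 0, -2, 0, 0, 0, 2
d²: 0, 0, 4, 0, 0, 0, 4; Σd² = 8
ρ = 1 − 6·8/(7·48) = 1 − 48/336 = 0.857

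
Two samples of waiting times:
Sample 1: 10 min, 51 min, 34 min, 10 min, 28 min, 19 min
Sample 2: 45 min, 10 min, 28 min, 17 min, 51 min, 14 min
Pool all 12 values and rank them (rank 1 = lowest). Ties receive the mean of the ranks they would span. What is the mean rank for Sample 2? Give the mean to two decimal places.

Sorted (ascending): 10, 10, 10, 14, 17, 19, 28, 28, 34, 45, 51, 51
The 3 values of 10 occupy positions 1–3 → average rank 2.
The 2 values of 28 occupy positions 7–8 → average rank (7+8)/2 = 7.5.
The 2 values of 51 occupy positions 11–12 → average rank (11+12)/2 = 11.5.
Sample 2 values → pooled ranks: 45→10, 10→2, 28→7.5, 17→5, 51→11.5, 14→4
Mean rank = (10 + 2 + 7.5 + 5 + 11.5 + 4) / 6 = 6.67

6.67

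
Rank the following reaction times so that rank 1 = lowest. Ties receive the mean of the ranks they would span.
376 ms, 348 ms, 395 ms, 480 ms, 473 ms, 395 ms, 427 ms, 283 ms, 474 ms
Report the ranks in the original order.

3, 2, 4.5, 9, 7, 4.5, 6, 1, 8

Sorted (ascending): 283, 348, 376, 395, 395, 427, 473, 474, 480
The 2 values of 395 occupy positions 4–5 → average rank (4+5)/2 = 4.5.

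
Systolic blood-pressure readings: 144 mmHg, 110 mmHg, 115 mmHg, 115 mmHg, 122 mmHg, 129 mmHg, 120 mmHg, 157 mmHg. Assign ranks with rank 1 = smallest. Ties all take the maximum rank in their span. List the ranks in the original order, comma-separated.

7, 1, 3, 3, 5, 6, 4, 8

Sorted (ascending): 110, 115, 115, 120, 122, 129, 144, 157
The 2 values of 115 occupy positions 2–3 → each gets rank 3.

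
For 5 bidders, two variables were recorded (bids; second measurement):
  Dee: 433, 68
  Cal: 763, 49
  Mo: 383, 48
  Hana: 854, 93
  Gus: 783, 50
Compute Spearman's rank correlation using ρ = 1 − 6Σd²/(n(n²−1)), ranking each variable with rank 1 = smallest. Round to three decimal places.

0.700

Ranks of variable 1: 2, 3, 1, 5, 4
Ranks of variable 2: 4, 2, 1, 5, 3
d = r₁ − r₂: -2, 1, 0, 0, 1
d²: 4, 1, 0, 0, 1; Σd² = 6
ρ = 1 − 6·6/(5·24) = 1 − 36/120 = 0.700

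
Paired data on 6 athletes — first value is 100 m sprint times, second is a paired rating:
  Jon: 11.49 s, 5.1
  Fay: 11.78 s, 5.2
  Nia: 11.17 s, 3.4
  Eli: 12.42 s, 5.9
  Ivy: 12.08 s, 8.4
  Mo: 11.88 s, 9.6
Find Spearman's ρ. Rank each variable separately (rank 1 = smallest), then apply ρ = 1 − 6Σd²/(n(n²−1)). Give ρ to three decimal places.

Ranks of variable 1: 2, 3, 1, 6, 5, 4
Ranks of variable 2: 2, 3, 1, 4, 5, 6
d = r₁ − r₂: 0, 0, 0, 2, 0, -2
d²: 0, 0, 0, 4, 0, 4; Σd² = 8
ρ = 1 − 6·8/(6·35) = 1 − 48/210 = 0.771

0.771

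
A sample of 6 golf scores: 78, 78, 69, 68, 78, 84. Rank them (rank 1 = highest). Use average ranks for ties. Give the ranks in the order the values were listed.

3, 3, 5, 6, 3, 1

Sorted (descending): 84, 78, 78, 78, 69, 68
The 3 values of 78 occupy positions 2–4 → average rank 3.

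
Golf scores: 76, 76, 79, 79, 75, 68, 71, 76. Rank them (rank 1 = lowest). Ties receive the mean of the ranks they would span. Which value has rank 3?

75

Sorted (ascending): 68, 71, 75, 76, 76, 76, 79, 79
The 3 values of 76 occupy positions 4–6 → average rank 5.
The 2 values of 79 occupy positions 7–8 → average rank (7+8)/2 = 7.5.
Rank 3 → value 75.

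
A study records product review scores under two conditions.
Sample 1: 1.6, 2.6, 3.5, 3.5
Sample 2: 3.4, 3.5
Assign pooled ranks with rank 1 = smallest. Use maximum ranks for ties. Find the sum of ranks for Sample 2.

Sorted (ascending): 1.6, 2.6, 3.4, 3.5, 3.5, 3.5
The 3 values of 3.5 occupy positions 4–6 → each gets rank 6.
Sample 2 values → pooled ranks: 3.4→3, 3.5→6
Rank sum = 3 + 6 = 9

9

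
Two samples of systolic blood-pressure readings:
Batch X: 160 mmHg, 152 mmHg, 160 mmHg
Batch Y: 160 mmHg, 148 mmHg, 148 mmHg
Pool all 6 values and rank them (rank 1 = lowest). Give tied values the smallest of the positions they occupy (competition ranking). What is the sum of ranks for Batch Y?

Sorted (ascending): 148, 148, 152, 160, 160, 160
The 2 values of 148 occupy positions 1–2 → each gets rank 1.
The 3 values of 160 occupy positions 4–6 → each gets rank 4.
Batch Y values → pooled ranks: 160→4, 148→1, 148→1
Rank sum = 4 + 1 + 1 = 6

6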